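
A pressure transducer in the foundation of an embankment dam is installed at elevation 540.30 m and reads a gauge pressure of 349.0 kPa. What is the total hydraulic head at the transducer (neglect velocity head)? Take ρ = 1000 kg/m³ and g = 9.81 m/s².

ψ = P/(ρg) = 349.0×1000 / (1000 × 9.81) = 35.58 m.
h = z + ψ = 540.30 + 35.58 = 575.88 m.

h ≈ 575.88 m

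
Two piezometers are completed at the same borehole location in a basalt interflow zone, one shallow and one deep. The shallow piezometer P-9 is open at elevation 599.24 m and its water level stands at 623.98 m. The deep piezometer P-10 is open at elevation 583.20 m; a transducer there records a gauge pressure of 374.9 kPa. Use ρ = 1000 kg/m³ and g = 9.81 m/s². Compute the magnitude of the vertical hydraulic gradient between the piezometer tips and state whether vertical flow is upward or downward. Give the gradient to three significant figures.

|i_v| ≈ 0.160; vertical flow is downward

Total head at P-9: h = 623.98 m (water level in the standpipe).
Pressure head at P-10: ψ = P/(ρg) = 374.9×1000 / (1000 × 9.81) = 38.22 m.
Total head at P-10: h = z + ψ = 583.20 + 38.22 = 621.42 m.
Δh = h(P-9) − h(P-10) = 623.98 − 621.42 = 2.56 m.
Vertical separation Δz = 599.24 − 583.20 = 16.04 m.
|i_v| = |Δh| / Δz = 2.56 / 16.04 = 0.160.
Head is higher in the shallow piezometer, so vertical flow is downward (recharge condition).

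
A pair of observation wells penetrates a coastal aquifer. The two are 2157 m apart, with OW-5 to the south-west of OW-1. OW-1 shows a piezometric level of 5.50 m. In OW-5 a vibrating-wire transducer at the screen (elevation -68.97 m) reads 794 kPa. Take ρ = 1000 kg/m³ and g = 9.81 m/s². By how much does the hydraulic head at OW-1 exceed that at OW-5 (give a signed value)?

Total head at OW-1: h = 5.50 m (water level in the piezometer is the total head).
Pressure head at OW-5: ψ = P/(ρg) = 794×1000 / (1000 × 9.81) = 80.94 m.
Total head at OW-5: h = z + ψ = -68.97 + 80.94 = 11.97 m.
Head difference: h(OW-1) − h(OW-5) = 5.50 − 11.97 = -6.47 m.

Δh ≈ -6.47 m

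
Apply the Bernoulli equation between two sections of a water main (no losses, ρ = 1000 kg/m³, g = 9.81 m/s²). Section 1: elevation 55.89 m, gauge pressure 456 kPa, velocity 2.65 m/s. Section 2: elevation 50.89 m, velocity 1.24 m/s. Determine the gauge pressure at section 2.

Pressure head at 1: ψ₁ = P₁/(ρg) = 456×1000 / (1000 × 9.81) = 46.48 m.
Velocity heads: v₁²/2g = 2.65²/19.62 = 0.358 m; v₂²/2g = 1.24²/19.62 = 0.078 m.
Total head H = z₁ + ψ₁ + v₁²/2g = 55.89 + 46.48 + 0.358 = 102.73 m.
ψ₂ = H − z₂ − v₂²/2g = 102.73 − 50.89 − 0.078 = 51.76 m.
P₂ = ρgψ₂ = 1000 × 9.81 × 51.76 ≈ 508 kPa.

P₂ ≈ 508 kPa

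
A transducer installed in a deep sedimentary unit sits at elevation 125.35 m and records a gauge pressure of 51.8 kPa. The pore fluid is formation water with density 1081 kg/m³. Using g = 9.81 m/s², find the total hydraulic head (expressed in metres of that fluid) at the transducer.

h ≈ 130.23 m

ψ = P/(ρg) = 51.8×1000 / (1081 × 9.81) = 4.88 m.
h = z + ψ = 125.35 + 4.88 = 130.23 m.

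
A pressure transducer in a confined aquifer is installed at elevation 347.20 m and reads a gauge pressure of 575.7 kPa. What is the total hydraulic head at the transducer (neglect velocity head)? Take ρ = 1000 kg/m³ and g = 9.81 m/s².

ψ = P/(ρg) = 575.7×1000 / (1000 × 9.81) = 58.69 m.
h = z + ψ = 347.20 + 58.69 = 405.89 m.

h ≈ 405.89 m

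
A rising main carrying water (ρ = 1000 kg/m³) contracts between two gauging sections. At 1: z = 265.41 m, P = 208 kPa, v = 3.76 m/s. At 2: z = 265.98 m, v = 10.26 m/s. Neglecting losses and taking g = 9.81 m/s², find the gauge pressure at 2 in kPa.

P₂ ≈ 157 kPa

Pressure head at 1: ψ₁ = P₁/(ρg) = 208×1000 / (1000 × 9.81) = 21.20 m.
Velocity heads: v₁²/2g = 3.76²/19.62 = 0.721 m; v₂²/2g = 10.26²/19.62 = 5.365 m.
Total head H = z₁ + ψ₁ + v₁²/2g = 265.41 + 21.20 + 0.721 = 287.33 m.
ψ₂ = H − z₂ − v₂²/2g = 287.33 − 265.98 − 5.365 = 15.98 m.
P₂ = ρgψ₂ = 1000 × 9.81 × 15.98 ≈ 157 kPa.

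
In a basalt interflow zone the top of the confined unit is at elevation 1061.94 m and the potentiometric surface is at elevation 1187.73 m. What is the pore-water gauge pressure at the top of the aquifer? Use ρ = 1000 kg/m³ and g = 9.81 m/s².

Pressure head at the aquifer top: ψ = h − z = 1187.73 − 1061.94 = 125.79 m.
P = ρgψ = 1000 × 9.81 × 125.79 = 1234000 Pa ≈ 1230 kPa.

P ≈ 1230 kPa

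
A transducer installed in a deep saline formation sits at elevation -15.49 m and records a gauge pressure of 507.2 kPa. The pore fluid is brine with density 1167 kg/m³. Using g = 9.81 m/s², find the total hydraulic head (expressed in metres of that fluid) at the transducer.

ψ = P/(ρg) = 507.2×1000 / (1167 × 9.81) = 44.30 m.
h = z + ψ = -15.49 + 44.30 = 28.81 m.

h ≈ 28.81 m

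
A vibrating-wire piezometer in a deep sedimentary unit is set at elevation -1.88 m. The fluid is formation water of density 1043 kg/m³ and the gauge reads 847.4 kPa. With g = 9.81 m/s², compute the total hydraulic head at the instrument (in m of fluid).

ψ = P/(ρg) = 847.4×1000 / (1043 × 9.81) = 82.82 m.
h = z + ψ = -1.88 + 82.82 = 80.94 m.

h ≈ 80.94 m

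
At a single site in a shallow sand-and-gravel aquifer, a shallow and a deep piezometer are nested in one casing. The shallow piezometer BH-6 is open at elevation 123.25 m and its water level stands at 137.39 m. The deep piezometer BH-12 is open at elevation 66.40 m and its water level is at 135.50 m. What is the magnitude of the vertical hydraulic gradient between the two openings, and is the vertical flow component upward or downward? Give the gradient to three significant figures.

Total head at BH-6: h = 137.39 m (water level in the standpipe).
Total head at BH-12: h = 135.50 m.
Δh = h(BH-6) − h(BH-12) = 137.39 − 135.50 = 1.89 m.
Vertical separation Δz = 123.25 − 66.40 = 56.85 m.
|i_v| = |Δh| / Δz = 1.89 / 56.85 = 0.0332.
Head is higher in the shallow piezometer, so vertical flow is downward (recharge condition).

|i_v| ≈ 0.0332; vertical flow is downward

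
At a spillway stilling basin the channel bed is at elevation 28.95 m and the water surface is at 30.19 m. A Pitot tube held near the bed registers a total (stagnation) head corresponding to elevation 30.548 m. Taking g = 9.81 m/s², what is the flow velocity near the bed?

v ≈ 2.65 m/s

Near the bed, under hydrostatic conditions, the piezometric head (z + ψ) equals the free-surface elevation, 30.19 m.
Velocity head = total − piezometric = 30.548 − 30.19 = 0.358 m.
v = √(2g·h_v) = √(2 × 9.81 × 0.358) = 2.65 m/s.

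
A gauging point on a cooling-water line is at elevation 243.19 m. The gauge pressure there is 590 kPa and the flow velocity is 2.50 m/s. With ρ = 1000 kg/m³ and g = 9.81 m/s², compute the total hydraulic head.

Pressure head ψ = P/(ρg) = 590×1000 / (1000 × 9.81) = 60.14 m.
Velocity head = v²/(2g) = 2.50² / (2 × 9.81) = 0.319 m.
h = z + ψ + v²/(2g) = 243.19 + 60.14 + 0.319 = 303.65 m.

h ≈ 303.65 m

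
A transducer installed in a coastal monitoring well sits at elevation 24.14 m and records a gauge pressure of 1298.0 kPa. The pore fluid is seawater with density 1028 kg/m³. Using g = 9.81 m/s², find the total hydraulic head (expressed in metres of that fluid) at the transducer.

h ≈ 152.85 m

ψ = P/(ρg) = 1298.0×1000 / (1028 × 9.81) = 128.71 m.
h = z + ψ = 24.14 + 128.71 = 152.85 m.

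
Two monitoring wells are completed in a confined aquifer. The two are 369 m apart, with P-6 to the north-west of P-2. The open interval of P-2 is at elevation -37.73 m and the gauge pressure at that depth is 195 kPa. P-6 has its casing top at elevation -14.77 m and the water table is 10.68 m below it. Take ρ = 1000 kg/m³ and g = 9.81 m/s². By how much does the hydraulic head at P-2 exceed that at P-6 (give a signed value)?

Δh ≈ 7.60 m

Pressure head at P-2: ψ = P/(ρg) = 195×1000 / (1000 × 9.81) = 19.88 m.
Total head at P-2: h = z + ψ = -37.73 + 19.88 = -17.85 m.
Total head at P-6: h = -14.77 − 10.68 = -25.45 m.
Head difference: h(P-2) − h(P-6) = -17.85 − (-25.45) = 7.60 m.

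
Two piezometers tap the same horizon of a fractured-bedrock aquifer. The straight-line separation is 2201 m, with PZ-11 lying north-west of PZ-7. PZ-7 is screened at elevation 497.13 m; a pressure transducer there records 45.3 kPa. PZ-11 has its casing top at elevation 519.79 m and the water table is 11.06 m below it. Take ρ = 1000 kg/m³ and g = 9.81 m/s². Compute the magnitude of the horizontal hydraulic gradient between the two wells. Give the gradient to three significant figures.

i ≈ 0.00317

Pressure head at PZ-7: ψ = P/(ρg) = 45.3×1000 / (1000 × 9.81) = 4.62 m.
Total head at PZ-7: h = z + ψ = 497.13 + 4.62 = 501.75 m.
Total head at PZ-11: h = 519.79 − 11.06 = 508.73 m.
Head difference: h(PZ-7) − h(PZ-11) = 501.75 − 508.73 = -6.98 m.
Hydraulic gradient: i = |Δh| / L = 6.98 / 2201 = 0.00317.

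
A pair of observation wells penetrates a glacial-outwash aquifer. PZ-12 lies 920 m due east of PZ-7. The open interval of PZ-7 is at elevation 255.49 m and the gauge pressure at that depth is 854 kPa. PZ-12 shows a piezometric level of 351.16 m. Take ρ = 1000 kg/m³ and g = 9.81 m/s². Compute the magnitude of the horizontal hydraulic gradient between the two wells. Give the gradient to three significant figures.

Pressure head at PZ-7: ψ = P/(ρg) = 854×1000 / (1000 × 9.81) = 87.05 m.
Total head at PZ-7: h = z + ψ = 255.49 + 87.05 = 342.54 m.
Total head at PZ-12: h = 351.16 m (water level in the piezometer is the total head).
Head difference: h(PZ-7) − h(PZ-12) = 342.54 − 351.16 = -8.62 m.
Hydraulic gradient: i = |Δh| / L = 8.62 / 920 = 0.00937.

i ≈ 0.00937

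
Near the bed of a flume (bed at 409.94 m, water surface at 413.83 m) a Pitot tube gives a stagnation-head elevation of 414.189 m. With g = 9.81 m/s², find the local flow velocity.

v ≈ 2.65 m/s

Near the bed, under hydrostatic conditions, the piezometric head (z + ψ) equals the free-surface elevation, 413.83 m.
Velocity head = total − piezometric = 414.189 − 413.83 = 0.359 m.
v = √(2g·h_v) = √(2 × 9.81 × 0.359) = 2.65 m/s.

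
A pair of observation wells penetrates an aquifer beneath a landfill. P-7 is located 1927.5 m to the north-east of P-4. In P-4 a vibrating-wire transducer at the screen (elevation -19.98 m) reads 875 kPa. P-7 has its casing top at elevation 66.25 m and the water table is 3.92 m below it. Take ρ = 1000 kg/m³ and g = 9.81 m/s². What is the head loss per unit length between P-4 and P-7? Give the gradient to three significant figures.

Pressure head at P-4: ψ = P/(ρg) = 875×1000 / (1000 × 9.81) = 89.19 m.
Total head at P-4: h = z + ψ = -19.98 + 89.19 = 69.21 m.
Total head at P-7: h = 66.25 − 3.92 = 62.33 m.
Head difference: h(P-4) − h(P-7) = 69.21 − 62.33 = 6.88 m.
Hydraulic gradient: i = |Δh| / L = 6.88 / 1927.5 = 0.00357.

i ≈ 0.00357 m/m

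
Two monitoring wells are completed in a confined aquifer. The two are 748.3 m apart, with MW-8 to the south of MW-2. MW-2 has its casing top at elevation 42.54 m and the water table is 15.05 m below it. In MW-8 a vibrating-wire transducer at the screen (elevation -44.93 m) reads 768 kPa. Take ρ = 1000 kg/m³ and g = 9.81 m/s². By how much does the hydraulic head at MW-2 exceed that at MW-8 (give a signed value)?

Δh ≈ -5.87 m

Total head at MW-2: h = 42.54 − 15.05 = 27.49 m.
Pressure head at MW-8: ψ = P/(ρg) = 768×1000 / (1000 × 9.81) = 78.29 m.
Total head at MW-8: h = z + ψ = -44.93 + 78.29 = 33.36 m.
Head difference: h(MW-2) − h(MW-8) = 27.49 − 33.36 = -5.87 m.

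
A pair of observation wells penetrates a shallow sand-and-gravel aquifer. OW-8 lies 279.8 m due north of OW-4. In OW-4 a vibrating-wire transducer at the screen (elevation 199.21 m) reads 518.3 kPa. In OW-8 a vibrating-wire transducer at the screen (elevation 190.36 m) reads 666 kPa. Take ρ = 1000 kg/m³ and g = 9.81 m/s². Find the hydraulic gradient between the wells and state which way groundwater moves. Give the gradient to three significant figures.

Pressure head at OW-4: ψ = P/(ρg) = 518.3×1000 / (1000 × 9.81) = 52.83 m.
Total head at OW-4: h = z + ψ = 199.21 + 52.83 = 252.04 m.
Pressure head at OW-8: ψ = P/(ρg) = 666×1000 / (1000 × 9.81) = 67.89 m.
Total head at OW-8: h = z + ψ = 190.36 + 67.89 = 258.25 m.
Head difference: h(OW-4) − h(OW-8) = 252.04 − 258.25 = -6.21 m.
Hydraulic gradient: i = |Δh| / L = 6.21 / 279.8 = 0.0222.
Flow is from higher to lower head: from OW-8 toward OW-4, i.e. toward the south.

i ≈ 0.0222; groundwater flows toward the south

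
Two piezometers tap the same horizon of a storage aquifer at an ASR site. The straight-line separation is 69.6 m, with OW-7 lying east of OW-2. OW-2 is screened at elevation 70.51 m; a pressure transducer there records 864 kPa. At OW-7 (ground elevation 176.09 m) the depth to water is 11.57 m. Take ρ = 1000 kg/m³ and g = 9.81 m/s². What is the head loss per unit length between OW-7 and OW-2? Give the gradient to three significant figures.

i ≈ 0.0853 m/m

Pressure head at OW-2: ψ = P/(ρg) = 864×1000 / (1000 × 9.81) = 88.07 m.
Total head at OW-2: h = z + ψ = 70.51 + 88.07 = 158.58 m.
Total head at OW-7: h = 176.09 − 11.57 = 164.52 m.
Head difference: h(OW-2) − h(OW-7) = 158.58 − 164.52 = -5.94 m.
Hydraulic gradient: i = |Δh| / L = 5.94 / 69.6 = 0.0853.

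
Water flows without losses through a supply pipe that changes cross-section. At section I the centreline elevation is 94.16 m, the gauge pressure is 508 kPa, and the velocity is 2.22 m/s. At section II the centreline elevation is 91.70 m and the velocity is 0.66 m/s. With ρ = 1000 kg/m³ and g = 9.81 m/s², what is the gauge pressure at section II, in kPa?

Pressure head at I: ψ₁ = P₁/(ρg) = 508×1000 / (1000 × 9.81) = 51.78 m.
Velocity heads: v₁²/2g = 2.22²/19.62 = 0.251 m; v₂²/2g = 0.66²/19.62 = 0.022 m.
Total head H = z₁ + ψ₁ + v₁²/2g = 94.16 + 51.78 + 0.251 = 146.19 m.
ψ₂ = H − z₂ − v₂²/2g = 146.19 − 91.70 − 0.022 = 54.47 m.
P₂ = ρgψ₂ = 1000 × 9.81 × 54.47 ≈ 534 kPa.

P₂ ≈ 534 kPa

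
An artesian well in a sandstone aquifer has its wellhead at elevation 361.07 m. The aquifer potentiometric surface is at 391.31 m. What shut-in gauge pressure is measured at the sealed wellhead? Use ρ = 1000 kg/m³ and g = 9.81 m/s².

Head above the cap: Δh = 391.31 − 361.07 = 30.24 m.
P = ρgΔh = 1000 × 9.81 × 30.24 = 296654 Pa ≈ 297 kPa.

P ≈ 297 kPa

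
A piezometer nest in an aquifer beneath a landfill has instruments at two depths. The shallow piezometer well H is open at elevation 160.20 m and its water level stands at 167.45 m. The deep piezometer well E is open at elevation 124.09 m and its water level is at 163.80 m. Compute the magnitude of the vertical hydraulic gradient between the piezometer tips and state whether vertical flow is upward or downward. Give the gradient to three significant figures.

Total head at well H: h = 167.45 m (water level in the standpipe).
Total head at well E: h = 163.80 m.
Δh = h(well H) − h(well E) = 167.45 − 163.80 = 3.65 m.
Vertical separation Δz = 160.20 − 124.09 = 36.11 m.
|i_v| = |Δh| / Δz = 3.65 / 36.11 = 0.101.
Head is higher in the shallow piezometer, so vertical flow is downward (recharge condition).

|i_v| ≈ 0.101; vertical flow is downward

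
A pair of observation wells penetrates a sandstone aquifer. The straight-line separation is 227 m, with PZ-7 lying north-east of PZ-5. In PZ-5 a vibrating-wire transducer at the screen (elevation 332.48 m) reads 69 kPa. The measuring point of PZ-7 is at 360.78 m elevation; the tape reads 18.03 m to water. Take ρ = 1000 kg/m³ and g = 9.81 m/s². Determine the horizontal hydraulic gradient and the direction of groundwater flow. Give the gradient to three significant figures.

i ≈ 0.0143; groundwater flows toward the south-west

Pressure head at PZ-5: ψ = P/(ρg) = 69×1000 / (1000 × 9.81) = 7.03 m.
Total head at PZ-5: h = z + ψ = 332.48 + 7.03 = 339.51 m.
Total head at PZ-7: h = 360.78 − 18.03 = 342.75 m.
Head difference: h(PZ-5) − h(PZ-7) = 339.51 − 342.75 = -3.24 m.
Hydraulic gradient: i = |Δh| / L = 3.24 / 227 = 0.0143.
Flow is from higher to lower head: from PZ-7 toward PZ-5, i.e. toward the south-west.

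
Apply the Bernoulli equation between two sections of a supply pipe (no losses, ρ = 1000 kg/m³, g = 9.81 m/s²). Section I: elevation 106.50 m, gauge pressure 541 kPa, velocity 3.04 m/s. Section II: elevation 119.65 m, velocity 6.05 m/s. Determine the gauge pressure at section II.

P₂ ≈ 398 kPa

Pressure head at I: ψ₁ = P₁/(ρg) = 541×1000 / (1000 × 9.81) = 55.15 m.
Velocity heads: v₁²/2g = 3.04²/19.62 = 0.471 m; v₂²/2g = 6.05²/19.62 = 1.866 m.
Total head H = z₁ + ψ₁ + v₁²/2g = 106.50 + 55.15 + 0.471 = 162.12 m.
ψ₂ = H − z₂ − v₂²/2g = 162.12 − 119.65 − 1.866 = 40.60 m.
P₂ = ρgψ₂ = 1000 × 9.81 × 40.60 ≈ 398 kPa.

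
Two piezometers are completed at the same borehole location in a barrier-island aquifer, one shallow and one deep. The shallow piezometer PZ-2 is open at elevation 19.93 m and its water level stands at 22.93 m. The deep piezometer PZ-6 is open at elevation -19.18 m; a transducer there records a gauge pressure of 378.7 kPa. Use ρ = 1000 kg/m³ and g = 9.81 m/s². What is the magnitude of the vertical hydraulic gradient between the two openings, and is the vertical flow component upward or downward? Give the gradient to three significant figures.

Total head at PZ-2: h = 22.93 m (water level in the standpipe).
Pressure head at PZ-6: ψ = P/(ρg) = 378.7×1000 / (1000 × 9.81) = 38.60 m.
Total head at PZ-6: h = z + ψ = -19.18 + 38.60 = 19.42 m.
Δh = h(PZ-2) − h(PZ-6) = 22.93 − 19.42 = 3.51 m.
Vertical separation Δz = 19.93 − (-19.18) = 39.11 m.
|i_v| = |Δh| / Δz = 3.51 / 39.11 = 0.0897.
Head is higher in the shallow piezometer, so vertical flow is downward (recharge condition).

|i_v| ≈ 0.0897; vertical flow is downward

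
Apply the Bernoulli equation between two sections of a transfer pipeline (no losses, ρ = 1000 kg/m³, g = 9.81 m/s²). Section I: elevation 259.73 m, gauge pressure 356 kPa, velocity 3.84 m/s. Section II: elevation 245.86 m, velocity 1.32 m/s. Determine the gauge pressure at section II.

Pressure head at I: ψ₁ = P₁/(ρg) = 356×1000 / (1000 × 9.81) = 36.29 m.
Velocity heads: v₁²/2g = 3.84²/19.62 = 0.752 m; v₂²/2g = 1.32²/19.62 = 0.089 m.
Total head H = z₁ + ψ₁ + v₁²/2g = 259.73 + 36.29 + 0.752 = 296.77 m.
ψ₂ = H − z₂ − v₂²/2g = 296.77 − 245.86 − 0.089 = 50.82 m.
P₂ = ρgψ₂ = 1000 × 9.81 × 50.82 ≈ 499 kPa.

P₂ ≈ 499 kPa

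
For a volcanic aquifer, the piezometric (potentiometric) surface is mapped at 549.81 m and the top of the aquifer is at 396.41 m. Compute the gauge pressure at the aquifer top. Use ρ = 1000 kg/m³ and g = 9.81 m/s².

P ≈ 1500 kPa

Pressure head at the aquifer top: ψ = h − z = 549.81 − 396.41 = 153.40 m.
P = ρgψ = 1000 × 9.81 × 153.40 = 1504854 Pa ≈ 1500 kPa.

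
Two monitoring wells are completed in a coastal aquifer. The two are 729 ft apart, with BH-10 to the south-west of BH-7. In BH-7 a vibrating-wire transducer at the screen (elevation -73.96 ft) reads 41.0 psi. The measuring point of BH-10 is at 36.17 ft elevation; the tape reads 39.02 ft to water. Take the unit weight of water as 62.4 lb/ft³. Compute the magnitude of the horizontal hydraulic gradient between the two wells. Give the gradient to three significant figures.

Pressure head at BH-7: ψ = 144·P/γ = 144 × 41.0 / 62.4 = 94.62 ft.
Total head at BH-7: h = z + ψ = -73.96 + 94.62 = 20.66 ft.
Total head at BH-10: h = 36.17 − 39.02 = -2.85 ft.
Head difference: h(BH-7) − h(BH-10) = 20.66 − (-2.85) = 23.51 ft.
Hydraulic gradient: i = |Δh| / L = 23.51 / 729 = 0.0322.

i ≈ 0.0322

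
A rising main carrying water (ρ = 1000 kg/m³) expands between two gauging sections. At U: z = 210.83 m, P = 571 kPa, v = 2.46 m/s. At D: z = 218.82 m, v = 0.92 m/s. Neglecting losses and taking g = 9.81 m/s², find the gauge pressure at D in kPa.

Pressure head at U: ψ₁ = P₁/(ρg) = 571×1000 / (1000 × 9.81) = 58.21 m.
Velocity heads: v₁²/2g = 2.46²/19.62 = 0.308 m; v₂²/2g = 0.92²/19.62 = 0.043 m.
Total head H = z₁ + ψ₁ + v₁²/2g = 210.83 + 58.21 + 0.308 = 269.35 m.
ψ₂ = H − z₂ − v₂²/2g = 269.35 − 218.82 − 0.043 = 50.49 m.
P₂ = ρgψ₂ = 1000 × 9.81 × 50.49 ≈ 495 kPa.

P₂ ≈ 495 kPa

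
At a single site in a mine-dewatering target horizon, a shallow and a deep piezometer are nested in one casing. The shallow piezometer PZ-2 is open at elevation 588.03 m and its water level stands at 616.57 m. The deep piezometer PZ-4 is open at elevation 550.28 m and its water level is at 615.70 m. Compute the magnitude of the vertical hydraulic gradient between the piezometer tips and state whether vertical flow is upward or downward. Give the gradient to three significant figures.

|i_v| ≈ 0.0230; vertical flow is downward

Total head at PZ-2: h = 616.57 m (water level in the standpipe).
Total head at PZ-4: h = 615.70 m.
Δh = h(PZ-2) − h(PZ-4) = 616.57 − 615.70 = 0.87 m.
Vertical separation Δz = 588.03 − 550.28 = 37.75 m.
|i_v| = |Δh| / Δz = 0.87 / 37.75 = 0.0230.
Head is higher in the shallow piezometer, so vertical flow is downward (recharge condition).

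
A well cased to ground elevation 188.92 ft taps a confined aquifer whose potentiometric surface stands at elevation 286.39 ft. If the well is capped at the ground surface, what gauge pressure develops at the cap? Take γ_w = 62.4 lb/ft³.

P ≈ 42.2 psi

Head above the cap: Δh = 286.39 − 188.92 = 97.47 ft.
P = γΔh/144 = 62.4 × 97.47 / 144 = 42.2 psi.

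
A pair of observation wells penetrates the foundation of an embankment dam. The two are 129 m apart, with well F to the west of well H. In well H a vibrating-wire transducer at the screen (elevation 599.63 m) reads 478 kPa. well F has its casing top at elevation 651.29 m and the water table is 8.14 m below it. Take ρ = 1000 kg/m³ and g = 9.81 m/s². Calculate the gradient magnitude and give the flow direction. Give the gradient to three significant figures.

i ≈ 0.0404; groundwater flows toward the west

Pressure head at well H: ψ = P/(ρg) = 478×1000 / (1000 × 9.81) = 48.73 m.
Total head at well H: h = z + ψ = 599.63 + 48.73 = 648.36 m.
Total head at well F: h = 651.29 − 8.14 = 643.15 m.
Head difference: h(well H) − h(well F) = 648.36 − 643.15 = 5.21 m.
Hydraulic gradient: i = |Δh| / L = 5.21 / 129 = 0.0404.
Flow is from higher to lower head: from well H toward well F, i.e. toward the west.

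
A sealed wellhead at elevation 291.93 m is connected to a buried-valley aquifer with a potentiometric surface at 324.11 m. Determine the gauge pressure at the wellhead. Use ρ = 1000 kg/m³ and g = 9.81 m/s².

Head above the cap: Δh = 324.11 − 291.93 = 32.18 m.
P = ρgΔh = 1000 × 9.81 × 32.18 = 315686 Pa ≈ 316 kPa.

P ≈ 316 kPa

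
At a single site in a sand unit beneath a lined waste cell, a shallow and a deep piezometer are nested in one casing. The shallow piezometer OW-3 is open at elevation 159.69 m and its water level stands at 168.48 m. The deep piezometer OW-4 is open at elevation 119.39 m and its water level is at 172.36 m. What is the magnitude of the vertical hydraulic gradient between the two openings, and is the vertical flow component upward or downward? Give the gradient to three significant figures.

Total head at OW-3: h = 168.48 m (water level in the standpipe).
Total head at OW-4: h = 172.36 m.
Δh = h(OW-3) − h(OW-4) = 168.48 − 172.36 = -3.88 m.
Vertical separation Δz = 159.69 − 119.39 = 40.30 m.
|i_v| = |Δh| / Δz = 3.88 / 40.30 = 0.0963.
Head is higher in the deep piezometer, so vertical flow is upward (discharge condition).

|i_v| ≈ 0.0963; vertical flow is upward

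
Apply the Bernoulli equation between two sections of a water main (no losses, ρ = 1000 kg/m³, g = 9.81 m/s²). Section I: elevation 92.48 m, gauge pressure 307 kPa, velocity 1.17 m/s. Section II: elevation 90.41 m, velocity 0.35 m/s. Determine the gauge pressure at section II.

Pressure head at I: ψ₁ = P₁/(ρg) = 307×1000 / (1000 × 9.81) = 31.29 m.
Velocity heads: v₁²/2g = 1.17²/19.62 = 0.070 m; v₂²/2g = 0.35²/19.62 = 0.006 m.
Total head H = z₁ + ψ₁ + v₁²/2g = 92.48 + 31.29 + 0.070 = 123.84 m.
ψ₂ = H − z₂ − v₂²/2g = 123.84 − 90.41 − 0.006 = 33.42 m.
P₂ = ρgψ₂ = 1000 × 9.81 × 33.42 ≈ 328 kPa.

P₂ ≈ 328 kPa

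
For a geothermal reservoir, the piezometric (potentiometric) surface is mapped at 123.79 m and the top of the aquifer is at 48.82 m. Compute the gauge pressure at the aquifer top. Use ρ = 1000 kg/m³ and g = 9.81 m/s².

P ≈ 735 kPa

Pressure head at the aquifer top: ψ = h − z = 123.79 − 48.82 = 74.97 m.
P = ρgψ = 1000 × 9.81 × 74.97 = 735456 Pa ≈ 735 kPa.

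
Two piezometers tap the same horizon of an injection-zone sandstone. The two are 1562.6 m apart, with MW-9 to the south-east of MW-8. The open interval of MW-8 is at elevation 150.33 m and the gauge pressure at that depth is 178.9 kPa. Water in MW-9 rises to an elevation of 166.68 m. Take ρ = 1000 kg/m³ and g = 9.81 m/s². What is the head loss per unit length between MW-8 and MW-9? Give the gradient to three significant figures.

i ≈ 0.00121 m/m

Pressure head at MW-8: ψ = P/(ρg) = 178.9×1000 / (1000 × 9.81) = 18.24 m.
Total head at MW-8: h = z + ψ = 150.33 + 18.24 = 168.57 m.
Total head at MW-9: h = 166.68 m (water level in the piezometer is the total head).
Head difference: h(MW-8) − h(MW-9) = 168.57 − 166.68 = 1.89 m.
Hydraulic gradient: i = |Δh| / L = 1.89 / 1562.6 = 0.00121.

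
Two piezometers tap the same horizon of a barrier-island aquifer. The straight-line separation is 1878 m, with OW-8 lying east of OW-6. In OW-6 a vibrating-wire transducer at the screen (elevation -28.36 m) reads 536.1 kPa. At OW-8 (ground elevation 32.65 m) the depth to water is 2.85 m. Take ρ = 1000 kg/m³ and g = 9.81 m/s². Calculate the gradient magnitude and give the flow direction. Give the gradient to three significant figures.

i ≈ 0.00187; groundwater flows toward the west

Pressure head at OW-6: ψ = P/(ρg) = 536.1×1000 / (1000 × 9.81) = 54.65 m.
Total head at OW-6: h = z + ψ = -28.36 + 54.65 = 26.29 m.
Total head at OW-8: h = 32.65 − 2.85 = 29.80 m.
Head difference: h(OW-6) − h(OW-8) = 26.29 − 29.80 = -3.51 m.
Hydraulic gradient: i = |Δh| / L = 3.51 / 1878 = 0.00187.
Flow is from higher to lower head: from OW-8 toward OW-6, i.e. toward the west.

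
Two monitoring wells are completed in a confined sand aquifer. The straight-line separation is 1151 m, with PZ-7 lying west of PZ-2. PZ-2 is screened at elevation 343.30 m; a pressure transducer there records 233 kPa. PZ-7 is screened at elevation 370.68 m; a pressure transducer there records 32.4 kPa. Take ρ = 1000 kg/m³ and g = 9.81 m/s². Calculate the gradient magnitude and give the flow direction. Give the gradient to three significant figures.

i ≈ 0.00602; groundwater flows toward the east

Pressure head at PZ-2: ψ = P/(ρg) = 233×1000 / (1000 × 9.81) = 23.75 m.
Total head at PZ-2: h = z + ψ = 343.30 + 23.75 = 367.05 m.
Pressure head at PZ-7: ψ = P/(ρg) = 32.4×1000 / (1000 × 9.81) = 3.30 m.
Total head at PZ-7: h = z + ψ = 370.68 + 3.30 = 373.98 m.
Head difference: h(PZ-2) − h(PZ-7) = 367.05 − 373.98 = -6.93 m.
Hydraulic gradient: i = |Δh| / L = 6.93 / 1151 = 0.00602.
Flow is from higher to lower head: from PZ-7 toward PZ-2, i.e. toward the east.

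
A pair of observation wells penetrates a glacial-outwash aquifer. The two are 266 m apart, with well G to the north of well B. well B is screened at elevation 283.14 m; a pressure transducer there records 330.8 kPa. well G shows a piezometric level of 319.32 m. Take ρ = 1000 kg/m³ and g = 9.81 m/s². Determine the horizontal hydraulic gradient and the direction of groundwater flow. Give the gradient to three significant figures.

i ≈ 0.00925; groundwater flows toward the south

Pressure head at well B: ψ = P/(ρg) = 330.8×1000 / (1000 × 9.81) = 33.72 m.
Total head at well B: h = z + ψ = 283.14 + 33.72 = 316.86 m.
Total head at well G: h = 319.32 m (water level in the piezometer is the total head).
Head difference: h(well B) − h(well G) = 316.86 − 319.32 = -2.46 m.
Hydraulic gradient: i = |Δh| / L = 2.46 / 266 = 0.00925.
Flow is from higher to lower head: from well G toward well B, i.e. toward the south.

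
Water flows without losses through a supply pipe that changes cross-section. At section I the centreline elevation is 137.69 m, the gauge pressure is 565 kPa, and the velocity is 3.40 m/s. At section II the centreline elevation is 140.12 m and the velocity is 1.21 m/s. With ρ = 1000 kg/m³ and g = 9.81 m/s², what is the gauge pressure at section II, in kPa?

P₂ ≈ 546 kPa

Pressure head at I: ψ₁ = P₁/(ρg) = 565×1000 / (1000 × 9.81) = 57.59 m.
Velocity heads: v₁²/2g = 3.40²/19.62 = 0.589 m; v₂²/2g = 1.21²/19.62 = 0.075 m.
Total head H = z₁ + ψ₁ + v₁²/2g = 137.69 + 57.59 + 0.589 = 195.87 m.
ψ₂ = H − z₂ − v₂²/2g = 195.87 − 140.12 − 0.075 = 55.67 m.
P₂ = ρgψ₂ = 1000 × 9.81 × 55.67 ≈ 546 kPa.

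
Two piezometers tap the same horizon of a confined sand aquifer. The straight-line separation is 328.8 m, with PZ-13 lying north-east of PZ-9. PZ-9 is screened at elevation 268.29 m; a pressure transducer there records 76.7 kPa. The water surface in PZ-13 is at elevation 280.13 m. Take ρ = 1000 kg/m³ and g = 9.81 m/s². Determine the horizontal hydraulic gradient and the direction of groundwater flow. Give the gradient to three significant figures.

Pressure head at PZ-9: ψ = P/(ρg) = 76.7×1000 / (1000 × 9.81) = 7.82 m.
Total head at PZ-9: h = z + ψ = 268.29 + 7.82 = 276.11 m.
Total head at PZ-13: h = 280.13 m (water level in the piezometer is the total head).
Head difference: h(PZ-9) − h(PZ-13) = 276.11 − 280.13 = -4.02 m.
Hydraulic gradient: i = |Δh| / L = 4.02 / 328.8 = 0.0122.
Flow is from higher to lower head: from PZ-13 toward PZ-9, i.e. toward the south-west.

i ≈ 0.0122; groundwater flows toward the south-west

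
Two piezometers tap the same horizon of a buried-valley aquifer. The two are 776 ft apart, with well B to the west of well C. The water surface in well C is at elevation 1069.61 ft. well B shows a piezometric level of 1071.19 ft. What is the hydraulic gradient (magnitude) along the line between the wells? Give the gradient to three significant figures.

Total head at well C: h = 1069.61 ft (water level in the piezometer is the total head).
Total head at well B: h = 1071.19 ft (water level in the piezometer is the total head).
Head difference: h(well C) − h(well B) = 1069.61 − 1071.19 = -1.58 ft.
Hydraulic gradient: i = |Δh| / L = 1.58 / 776 = 0.00204.

i ≈ 0.00204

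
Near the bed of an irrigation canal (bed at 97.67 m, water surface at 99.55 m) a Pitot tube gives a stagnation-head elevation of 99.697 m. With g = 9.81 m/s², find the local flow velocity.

Near the bed, under hydrostatic conditions, the piezometric head (z + ψ) equals the free-surface elevation, 99.55 m.
Velocity head = total − piezometric = 99.697 − 99.55 = 0.147 m.
v = √(2g·h_v) = √(2 × 9.81 × 0.147) = 1.70 m/s.

v ≈ 1.70 m/s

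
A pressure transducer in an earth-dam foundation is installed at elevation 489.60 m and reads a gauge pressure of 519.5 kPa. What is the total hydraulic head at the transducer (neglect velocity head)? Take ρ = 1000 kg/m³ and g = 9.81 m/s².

ψ = P/(ρg) = 519.5×1000 / (1000 × 9.81) = 52.96 m.
h = z + ψ = 489.60 + 52.96 = 542.56 m.

h ≈ 542.56 m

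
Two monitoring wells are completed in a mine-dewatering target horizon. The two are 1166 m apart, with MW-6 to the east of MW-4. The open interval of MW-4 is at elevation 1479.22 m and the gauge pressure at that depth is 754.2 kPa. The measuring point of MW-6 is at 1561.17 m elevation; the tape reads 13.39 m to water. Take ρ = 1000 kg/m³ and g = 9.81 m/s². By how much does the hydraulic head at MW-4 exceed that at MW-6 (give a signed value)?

Δh ≈ 8.32 m

Pressure head at MW-4: ψ = P/(ρg) = 754.2×1000 / (1000 × 9.81) = 76.88 m.
Total head at MW-4: h = z + ψ = 1479.22 + 76.88 = 1556.10 m.
Total head at MW-6: h = 1561.17 − 13.39 = 1547.78 m.
Head difference: h(MW-4) − h(MW-6) = 1556.10 − 1547.78 = 8.32 m.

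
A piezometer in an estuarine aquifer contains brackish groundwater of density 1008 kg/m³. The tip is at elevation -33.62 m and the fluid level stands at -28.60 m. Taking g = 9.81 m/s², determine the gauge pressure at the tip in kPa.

Pressure head ψ = h − z = -28.60 − (-33.62) = 5.02 m.
P = ρgψ = 1008 × 9.81 × 5.02 = 49640 Pa ≈ 49.6 kPa.

P ≈ 49.6 kPa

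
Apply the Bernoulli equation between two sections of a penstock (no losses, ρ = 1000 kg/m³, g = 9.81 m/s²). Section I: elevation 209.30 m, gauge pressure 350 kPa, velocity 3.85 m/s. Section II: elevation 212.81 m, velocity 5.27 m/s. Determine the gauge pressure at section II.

Pressure head at I: ψ₁ = P₁/(ρg) = 350×1000 / (1000 × 9.81) = 35.68 m.
Velocity heads: v₁²/2g = 3.85²/19.62 = 0.755 m; v₂²/2g = 5.27²/19.62 = 1.416 m.
Total head H = z₁ + ψ₁ + v₁²/2g = 209.30 + 35.68 + 0.755 = 245.74 m.
ψ₂ = H − z₂ − v₂²/2g = 245.74 − 212.81 − 1.416 = 31.51 m.
P₂ = ρgψ₂ = 1000 × 9.81 × 31.51 ≈ 309 kPa.

P₂ ≈ 309 kPa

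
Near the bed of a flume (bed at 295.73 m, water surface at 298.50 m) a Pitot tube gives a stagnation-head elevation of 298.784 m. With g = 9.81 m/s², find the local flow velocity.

Near the bed, under hydrostatic conditions, the piezometric head (z + ψ) equals the free-surface elevation, 298.50 m.
Velocity head = total − piezometric = 298.784 − 298.50 = 0.284 m.
v = √(2g·h_v) = √(2 × 9.81 × 0.284) = 2.36 m/s.

v ≈ 2.36 m/s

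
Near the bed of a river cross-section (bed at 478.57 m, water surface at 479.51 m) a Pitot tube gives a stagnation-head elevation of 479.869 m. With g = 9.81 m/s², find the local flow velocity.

Near the bed, under hydrostatic conditions, the piezometric head (z + ψ) equals the free-surface elevation, 479.51 m.
Velocity head = total − piezometric = 479.869 − 479.51 = 0.359 m.
v = √(2g·h_v) = √(2 × 9.81 × 0.359) = 2.65 m/s.

v ≈ 2.65 m/s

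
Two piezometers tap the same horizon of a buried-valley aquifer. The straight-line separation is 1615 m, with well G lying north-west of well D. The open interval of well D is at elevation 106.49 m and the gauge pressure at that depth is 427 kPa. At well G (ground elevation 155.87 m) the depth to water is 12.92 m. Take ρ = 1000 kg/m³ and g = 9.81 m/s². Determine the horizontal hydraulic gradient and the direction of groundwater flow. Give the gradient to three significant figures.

Pressure head at well D: ψ = P/(ρg) = 427×1000 / (1000 × 9.81) = 43.53 m.
Total head at well D: h = z + ψ = 106.49 + 43.53 = 150.02 m.
Total head at well G: h = 155.87 − 12.92 = 142.95 m.
Head difference: h(well D) − h(well G) = 150.02 − 142.95 = 7.07 m.
Hydraulic gradient: i = |Δh| / L = 7.07 / 1615 = 0.00438.
Flow is from higher to lower head: from well D toward well G, i.e. toward the north-west.

i ≈ 0.00438; groundwater flows toward the north-west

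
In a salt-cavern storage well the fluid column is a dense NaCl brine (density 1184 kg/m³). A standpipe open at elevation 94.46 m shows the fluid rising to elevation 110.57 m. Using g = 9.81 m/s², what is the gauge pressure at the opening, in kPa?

Pressure head ψ = h − z = 110.57 − 94.46 = 16.11 m.
P = ρgψ = 1184 × 9.81 × 16.11 = 187118 Pa ≈ 187 kPa.

P ≈ 187 kPa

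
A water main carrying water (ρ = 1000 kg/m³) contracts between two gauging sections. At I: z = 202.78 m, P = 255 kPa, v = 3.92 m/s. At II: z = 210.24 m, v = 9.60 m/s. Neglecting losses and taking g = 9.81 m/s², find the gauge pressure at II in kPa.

Pressure head at I: ψ₁ = P₁/(ρg) = 255×1000 / (1000 × 9.81) = 25.99 m.
Velocity heads: v₁²/2g = 3.92²/19.62 = 0.783 m; v₂²/2g = 9.60²/19.62 = 4.697 m.
Total head H = z₁ + ψ₁ + v₁²/2g = 202.78 + 25.99 + 0.783 = 229.55 m.
ψ₂ = H − z₂ − v₂²/2g = 229.55 − 210.24 − 4.697 = 14.61 m.
P₂ = ρgψ₂ = 1000 × 9.81 × 14.61 ≈ 143 kPa.

P₂ ≈ 143 kPa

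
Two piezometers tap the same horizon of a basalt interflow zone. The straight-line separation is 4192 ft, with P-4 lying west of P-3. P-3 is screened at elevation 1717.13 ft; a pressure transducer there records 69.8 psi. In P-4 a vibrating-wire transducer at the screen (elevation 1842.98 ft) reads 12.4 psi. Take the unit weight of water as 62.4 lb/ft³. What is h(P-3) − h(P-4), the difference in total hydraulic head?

Pressure head at P-3: ψ = 144·P/γ = 144 × 69.8 / 62.4 = 161.08 ft.
Total head at P-3: h = z + ψ = 1717.13 + 161.08 = 1878.21 ft.
Pressure head at P-4: ψ = 144·P/γ = 144 × 12.4 / 62.4 = 28.62 ft.
Total head at P-4: h = z + ψ = 1842.98 + 28.62 = 1871.60 ft.
Head difference: h(P-3) − h(P-4) = 1878.21 − 1871.60 = 6.61 ft.

Δh ≈ 6.61 ft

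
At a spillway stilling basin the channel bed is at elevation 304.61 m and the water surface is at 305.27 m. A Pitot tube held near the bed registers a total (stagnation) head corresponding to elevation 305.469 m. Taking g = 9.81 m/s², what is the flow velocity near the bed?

Near the bed, under hydrostatic conditions, the piezometric head (z + ψ) equals the free-surface elevation, 305.27 m.
Velocity head = total − piezometric = 305.469 − 305.27 = 0.199 m.
v = √(2g·h_v) = √(2 × 9.81 × 0.199) = 1.98 m/s.

v ≈ 1.98 m/s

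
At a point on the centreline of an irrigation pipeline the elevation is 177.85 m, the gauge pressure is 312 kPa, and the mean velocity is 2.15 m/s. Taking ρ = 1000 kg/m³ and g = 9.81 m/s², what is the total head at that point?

Pressure head ψ = P/(ρg) = 312×1000 / (1000 × 9.81) = 31.80 m.
Velocity head = v²/(2g) = 2.15² / (2 × 9.81) = 0.236 m.
h = z + ψ + v²/(2g) = 177.85 + 31.80 + 0.236 = 209.89 m.

h ≈ 209.89 m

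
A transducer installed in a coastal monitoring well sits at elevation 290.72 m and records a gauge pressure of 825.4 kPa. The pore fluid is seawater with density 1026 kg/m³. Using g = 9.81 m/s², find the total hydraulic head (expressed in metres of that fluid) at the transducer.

h ≈ 372.73 m

ψ = P/(ρg) = 825.4×1000 / (1026 × 9.81) = 82.01 m.
h = z + ψ = 290.72 + 82.01 = 372.73 m.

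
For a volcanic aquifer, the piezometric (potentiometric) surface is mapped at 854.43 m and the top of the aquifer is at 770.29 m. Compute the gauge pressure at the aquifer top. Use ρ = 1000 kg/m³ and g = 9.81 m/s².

Pressure head at the aquifer top: ψ = h − z = 854.43 − 770.29 = 84.14 m.
P = ρgψ = 1000 × 9.81 × 84.14 = 825413 Pa ≈ 825 kPa.

P ≈ 825 kPa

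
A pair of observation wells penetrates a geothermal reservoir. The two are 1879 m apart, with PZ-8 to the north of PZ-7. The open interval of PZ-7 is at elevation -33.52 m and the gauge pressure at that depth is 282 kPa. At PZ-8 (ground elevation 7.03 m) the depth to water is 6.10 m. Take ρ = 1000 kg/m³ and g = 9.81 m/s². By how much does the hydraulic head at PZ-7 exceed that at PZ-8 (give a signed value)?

Δh ≈ -5.70 m

Pressure head at PZ-7: ψ = P/(ρg) = 282×1000 / (1000 × 9.81) = 28.75 m.
Total head at PZ-7: h = z + ψ = -33.52 + 28.75 = -4.77 m.
Total head at PZ-8: h = 7.03 − 6.10 = 0.93 m.
Head difference: h(PZ-7) − h(PZ-8) = -4.77 − 0.93 = -5.70 m.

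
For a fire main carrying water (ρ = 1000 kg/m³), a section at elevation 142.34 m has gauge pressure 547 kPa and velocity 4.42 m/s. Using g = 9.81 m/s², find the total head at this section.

Pressure head ψ = P/(ρg) = 547×1000 / (1000 × 9.81) = 55.76 m.
Velocity head = v²/(2g) = 4.42² / (2 × 9.81) = 0.996 m.
h = z + ψ + v²/(2g) = 142.34 + 55.76 + 0.996 = 199.10 m.

h ≈ 199.10 m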